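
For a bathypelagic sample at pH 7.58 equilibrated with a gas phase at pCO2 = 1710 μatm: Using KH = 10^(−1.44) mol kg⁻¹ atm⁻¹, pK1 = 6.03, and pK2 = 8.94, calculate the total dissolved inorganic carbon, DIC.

DIC = 2.36 mmol/kg

[CO2*] = KH · pCO2 = 10^(−1.44) × 1710×10^-6 = 6.209×10^-5 mol/kg
α₀ = 1/(1 + K1/[H⁺] + K1K2/[H⁺]²) = 1/(1 + 10^+1.55 + 10^+0.19) = 0.02629
DIC = [CO2*]/α₀ = 6.209×10^-5 / 0.02629 = 2.36 mmol/kg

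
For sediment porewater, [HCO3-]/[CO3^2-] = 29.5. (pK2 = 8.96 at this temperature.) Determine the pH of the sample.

pH = 7.49

From K2 = [H⁺][CO3^2-]/[HCO3-]:  pH = pK2 − log₁₀([HCO3-]/[CO3^2-])
log₁₀(29.5) = +1.470
pH = 8.96 − (+1.470) = 7.49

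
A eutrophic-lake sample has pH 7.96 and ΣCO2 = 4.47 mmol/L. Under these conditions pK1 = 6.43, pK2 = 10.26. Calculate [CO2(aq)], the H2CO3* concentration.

[CO2*] = 0.128 mmol/L

α₀ = 1 / (1 + K1/[H⁺] + K1K2/[H⁺]²) = 1 / (1 + 10^+1.53 + 10^-0.77)
   = 1 / (1 + 33.884 + 0.16982) = 1/35.054 = 0.02853
[CO2*] = α₀ × DIC = 0.02853 × 4.47 = 0.128 mmol/L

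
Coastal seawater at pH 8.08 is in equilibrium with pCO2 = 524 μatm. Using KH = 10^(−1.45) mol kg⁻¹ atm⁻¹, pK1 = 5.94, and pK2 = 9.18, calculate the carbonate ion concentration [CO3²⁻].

[CO2*] = KH · pCO2 = 10^(−1.45) × 524×10^-6 = 1.859×10^-5 mol/kg
α₀ = 1/(1 + K1/[H⁺] + K1K2/[H⁺]²) = 1/(1 + 10^+2.14 + 10^+1.04) = 0.006667
DIC = [CO2*]/α₀ = 1.859×10^-5 / 0.006667 = 2.789 mmol/kg
[CO3²⁻] = α₂·DIC; α₂ = 0.07310, so [CO3²⁻] = 0.07310 × 2.789 = 0.204 mmol/kg

[CO3²⁻] = 0.204 mmol/kg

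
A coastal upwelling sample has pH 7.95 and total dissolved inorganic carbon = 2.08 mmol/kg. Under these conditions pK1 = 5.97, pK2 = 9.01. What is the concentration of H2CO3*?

α₀ = 1 / (1 + K1/[H⁺] + K1K2/[H⁺]²) = 1 / (1 + 10^+1.98 + 10^+0.92)
   = 1 / (1 + 95.499 + 8.3176) = 1/104.82 = 0.009540
[CO2*] = α₀ × DIC = 0.009540 × 2.08 = 0.0198 mmol/kg = 19.8 μmol/kg

[CO2*] = 19.8 μmol/kg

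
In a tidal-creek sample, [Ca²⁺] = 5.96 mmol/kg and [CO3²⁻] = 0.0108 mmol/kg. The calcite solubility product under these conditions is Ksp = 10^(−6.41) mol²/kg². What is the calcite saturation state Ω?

Ω = 0.165

Ksp = 10^(−6.41) = 3.890×10^-7
Ω = [Ca²⁺][CO3²⁻]/Ksp = (5.96×10^-3)(0.0108×10^-3) / 3.890×10^-7 = 0.165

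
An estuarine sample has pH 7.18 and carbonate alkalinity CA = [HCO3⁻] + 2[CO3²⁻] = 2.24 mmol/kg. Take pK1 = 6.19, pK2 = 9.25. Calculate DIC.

DIC = 2.45 mmol/kg

CA = [HCO3⁻] + 2[CO3²⁻] = (α₁ + 2α₂)·DIC
At pH 7.18: [H⁺]/K1 = 10^-0.99 = 0.10233, K2/[H⁺] = 10^-2.07 = 0.0085114
α₁ = 1/(1 + 0.10233 + 0.0085114) = 1/1.1108 = 0.9002; α₂ = α₁·K2/[H⁺] = 0.007662
α₁ + 2α₂ = 0.9155
DIC = CA / (α₁ + 2α₂) = 2.24 / 0.9155 = 2.45 mmol/kg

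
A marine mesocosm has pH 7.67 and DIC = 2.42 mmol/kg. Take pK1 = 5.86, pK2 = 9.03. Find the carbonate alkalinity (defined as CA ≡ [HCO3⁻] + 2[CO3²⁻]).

CA = [HCO3⁻] + 2[CO3²⁻] = (α₁ + 2α₂)·DIC
At pH 7.67: [H⁺]/K1 = 10^-1.81 = 0.015488, K2/[H⁺] = 10^-1.36 = 0.043652
α₁ = 1/(1 + 0.015488 + 0.043652) = 1/1.0591 = 0.9442; α₂ = α₁·K2/[H⁺] = 0.04121
α₁ + 2α₂ = 1.0266
CA = 1.0266 × 2.42 = 2.48 mmol/kg

CA = 2.48 mmol/kg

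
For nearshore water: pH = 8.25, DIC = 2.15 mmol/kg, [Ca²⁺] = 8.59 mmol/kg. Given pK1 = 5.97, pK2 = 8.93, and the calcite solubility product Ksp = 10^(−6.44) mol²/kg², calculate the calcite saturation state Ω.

α₂ = 1 / (1 + [H⁺]/K2 + [H⁺]²/(K1K2)) = 1 / (1 + 10^+0.68 + 10^-1.60)
   = 1 / (1 + 4.7863 + 0.025119) = 1/5.8114 = 0.1721
[CO3²⁻] = α₂ × DIC = 0.1721 × 2.15 = 0.3700 mmol/kg
Ksp = 10^(−6.44) = 3.631×10^-7
Ω = [Ca²⁺][CO3²⁻]/Ksp = (8.59×10^-3)(3.700×10^-4) / 3.631×10^-7 = 8.75

Ω = 8.75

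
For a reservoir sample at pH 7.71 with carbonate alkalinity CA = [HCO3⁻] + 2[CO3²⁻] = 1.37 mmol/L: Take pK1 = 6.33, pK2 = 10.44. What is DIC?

DIC = 1.42 mmol/L

CA = [HCO3⁻] + 2[CO3²⁻] = (α₁ + 2α₂)·DIC
At pH 7.71: [H⁺]/K1 = 10^-1.38 = 0.041687, K2/[H⁺] = 10^-2.73 = 0.0018621
α₁ = 1/(1 + 0.041687 + 0.0018621) = 1/1.0435 = 0.9583; α₂ = α₁·K2/[H⁺] = 0.001784
α₁ + 2α₂ = 0.9618
DIC = CA / (α₁ + 2α₂) = 1.37 / 0.9618 = 1.42 mmol/L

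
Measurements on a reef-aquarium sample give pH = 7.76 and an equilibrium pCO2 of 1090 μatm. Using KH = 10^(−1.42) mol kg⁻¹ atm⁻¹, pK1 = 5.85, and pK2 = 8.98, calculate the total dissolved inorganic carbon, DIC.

[CO2*] = KH · pCO2 = 10^(−1.42) × 1090×10^-6 = 4.144×10^-5 mol/kg
α₀ = 1/(1 + K1/[H⁺] + K1K2/[H⁺]²) = 1/(1 + 10^+1.91 + 10^+0.69) = 0.01147
DIC = [CO2*]/α₀ = 4.144×10^-5 / 0.01147 = 3.61 mmol/kg

DIC = 3.61 mmol/kg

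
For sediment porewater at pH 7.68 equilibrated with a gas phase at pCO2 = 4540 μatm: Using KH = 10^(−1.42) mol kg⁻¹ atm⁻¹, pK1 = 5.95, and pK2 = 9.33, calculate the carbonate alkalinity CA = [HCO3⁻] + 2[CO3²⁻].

[CO2*] = KH · pCO2 = 10^(−1.42) × 4540×10^-6 = 1.726×10^-4 mol/kg
α₀ = 1/(1 + K1/[H⁺] + K1K2/[H⁺]²) = 1/(1 + 10^+1.73 + 10^+0.08) = 0.01789
DIC = [CO2*]/α₀ = 1.726×10^-4 / 0.01789 = 9.650 mmol/kg
CA = (α₁ + 2α₂)·DIC = (0.9606 + 2×0.02151) × 9.650 = 9.68 mmol/kg

CA = 9.68 mmol/kg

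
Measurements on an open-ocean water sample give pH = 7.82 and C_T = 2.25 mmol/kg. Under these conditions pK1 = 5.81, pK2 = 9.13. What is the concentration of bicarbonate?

[HCO3⁻] = 2.13 mmol/kg

α₁ = 1 / (1 + [H⁺]/K1 + K2/[H⁺]) = 1 / (1 + 10^-2.01 + 10^-1.31)
   = 1 / (1 + 0.0097724 + 0.048978) = 1/1.0588 = 0.9445
[HCO3⁻] = α₁ × DIC = 0.9445 × 2.25 = 2.13 mmol/kg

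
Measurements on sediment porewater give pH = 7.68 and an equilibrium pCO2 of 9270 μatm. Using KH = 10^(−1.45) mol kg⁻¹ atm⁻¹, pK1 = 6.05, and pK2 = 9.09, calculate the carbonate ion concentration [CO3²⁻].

[CO2*] = KH · pCO2 = 10^(−1.45) × 9270×10^-6 = 3.289×10^-4 mol/kg
α₀ = 1/(1 + K1/[H⁺] + K1K2/[H⁺]²) = 1/(1 + 10^+1.63 + 10^+0.22) = 0.02207
DIC = [CO2*]/α₀ = 3.289×10^-4 / 0.02207 = 14.91 mmol/kg
[CO3²⁻] = α₂·DIC; α₂ = 0.03662, so [CO3²⁻] = 0.03662 × 14.91 = 0.546 mmol/kg

[CO3²⁻] = 0.546 mmol/kg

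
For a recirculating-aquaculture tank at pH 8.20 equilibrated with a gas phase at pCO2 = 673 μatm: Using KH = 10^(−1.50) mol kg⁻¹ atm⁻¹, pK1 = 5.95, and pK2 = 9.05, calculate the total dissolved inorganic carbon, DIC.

[CO2*] = KH · pCO2 = 10^(−1.50) × 673×10^-6 = 2.128×10^-5 mol/kg
α₀ = 1/(1 + K1/[H⁺] + K1K2/[H⁺]²) = 1/(1 + 10^+2.25 + 10^+1.40) = 0.004903
DIC = [CO2*]/α₀ = 2.128×10^-5 / 0.004903 = 4.34 mmol/kg

DIC = 4.34 mmol/kg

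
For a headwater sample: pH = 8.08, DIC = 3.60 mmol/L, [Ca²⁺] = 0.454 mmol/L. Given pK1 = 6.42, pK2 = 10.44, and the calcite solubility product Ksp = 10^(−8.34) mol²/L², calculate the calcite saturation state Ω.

α₂ = 1 / (1 + [H⁺]/K2 + [H⁺]²/(K1K2)) = 1 / (1 + 10^+2.36 + 10^+0.70)
   = 1 / (1 + 229.09 + 5.0119) = 1/235.10 = 0.004254
[CO3²⁻] = α₂ × DIC = 0.004254 × 3.60 = 0.01531 mmol/L = 15.31 μmol/L
Ksp = 10^(−8.34) = 4.571×10^-9
Ω = [Ca²⁺][CO3²⁻]/Ksp = (0.454×10^-3)(1.531×10^-5) / 4.571×10^-9 = 1.52

Ω = 1.52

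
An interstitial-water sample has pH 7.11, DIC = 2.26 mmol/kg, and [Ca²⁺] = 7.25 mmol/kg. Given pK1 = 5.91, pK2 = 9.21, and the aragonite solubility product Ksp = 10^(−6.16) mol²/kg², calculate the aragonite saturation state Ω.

Ω = 0.176

α₂ = 1 / (1 + [H⁺]/K2 + [H⁺]²/(K1K2)) = 1 / (1 + 10^+2.10 + 10^+0.90)
   = 1 / (1 + 125.89 + 7.9433) = 1/134.84 = 0.007416
[CO3²⁻] = α₂ × DIC = 0.007416 × 2.26 = 0.01676 mmol/kg = 16.76 μmol/kg
Ksp = 10^(−6.16) = 6.918×10^-7
Ω = [Ca²⁺][CO3²⁻]/Ksp = (7.25×10^-3)(1.676×10^-5) / 6.918×10^-7 = 0.176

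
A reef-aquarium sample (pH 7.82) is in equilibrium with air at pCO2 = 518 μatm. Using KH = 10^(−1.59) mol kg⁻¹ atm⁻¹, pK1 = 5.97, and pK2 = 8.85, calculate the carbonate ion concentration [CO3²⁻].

[CO2*] = KH · pCO2 = 10^(−1.59) × 518×10^-6 = 1.331×10^-5 mol/kg
α₀ = 1/(1 + K1/[H⁺] + K1K2/[H⁺]²) = 1/(1 + 10^+1.85 + 10^+0.82) = 0.01275
DIC = [CO2*]/α₀ = 1.331×10^-5 / 0.01275 = 1.044 mmol/kg
[CO3²⁻] = α₂·DIC; α₂ = 0.08427, so [CO3²⁻] = 0.08427 × 1.044 = 0.0880 mmol/kg

[CO3²⁻] = 0.0880 mmol/kg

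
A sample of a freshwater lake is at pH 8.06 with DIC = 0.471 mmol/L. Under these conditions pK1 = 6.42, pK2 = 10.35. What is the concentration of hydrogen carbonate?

[HCO3⁻] = 0.458 mmol/L

α₁ = 1 / (1 + [H⁺]/K1 + K2/[H⁺]) = 1 / (1 + 10^-1.64 + 10^-2.29)
   = 1 / (1 + 0.022909 + 0.0051286) = 1/1.0280 = 0.9727
[HCO3⁻] = α₁ × DIC = 0.9727 × 0.471 = 0.458 mmol/L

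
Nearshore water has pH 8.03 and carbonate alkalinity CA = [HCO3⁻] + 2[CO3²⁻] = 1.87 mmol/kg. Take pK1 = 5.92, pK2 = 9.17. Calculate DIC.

DIC = 1.76 mmol/kg

CA = [HCO3⁻] + 2[CO3²⁻] = (α₁ + 2α₂)·DIC
At pH 8.03: [H⁺]/K1 = 10^-2.11 = 0.0077625, K2/[H⁺] = 10^-1.14 = 0.072444
α₁ = 1/(1 + 0.0077625 + 0.072444) = 1/1.0802 = 0.9257; α₂ = α₁·K2/[H⁺] = 0.06706
α₁ + 2α₂ = 1.0599
DIC = CA / (α₁ + 2α₂) = 1.87 / 1.0599 = 1.76 mmol/kg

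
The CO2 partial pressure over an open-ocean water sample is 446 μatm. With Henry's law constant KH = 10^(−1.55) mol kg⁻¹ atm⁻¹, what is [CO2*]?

KH = 10^(−1.55) = 2.818×10^-2 mol kg⁻¹ atm⁻¹
[CO2*] = KH · pCO2 = 2.818×10^-2 × 446×10^-6 atm = 1.26×10^-5 mol/kg

[CO2*] = 12.6 μmol/kg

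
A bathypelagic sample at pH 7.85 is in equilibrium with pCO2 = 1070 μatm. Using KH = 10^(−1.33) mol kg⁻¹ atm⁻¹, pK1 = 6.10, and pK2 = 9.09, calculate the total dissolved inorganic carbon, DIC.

[CO2*] = KH · pCO2 = 10^(−1.33) × 1070×10^-6 = 5.005×10^-5 mol/kg
α₀ = 1/(1 + K1/[H⁺] + K1K2/[H⁺]²) = 1/(1 + 10^+1.75 + 10^+0.51) = 0.01654
DIC = [CO2*]/α₀ = 5.005×10^-5 / 0.01654 = 3.03 mmol/kg

DIC = 3.03 mmol/kg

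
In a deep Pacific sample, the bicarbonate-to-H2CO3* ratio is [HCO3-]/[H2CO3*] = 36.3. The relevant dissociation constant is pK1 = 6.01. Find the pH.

pH = 7.57

From K1 = [H⁺][HCO3-]/[H2CO3*]:  pH = pK1 + log₁₀([HCO3-]/[H2CO3*])
log₁₀(36.3) = +1.560
pH = 6.01 + (+1.560) = 7.57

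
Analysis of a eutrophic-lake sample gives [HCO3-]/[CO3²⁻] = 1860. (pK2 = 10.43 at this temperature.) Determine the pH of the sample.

pH = 7.16

From K2 = [H⁺][CO3²⁻]/[HCO3-]:  pH = pK2 − log₁₀([HCO3-]/[CO3²⁻])
log₁₀(1860) = +3.270
pH = 10.43 − (+3.270) = 7.16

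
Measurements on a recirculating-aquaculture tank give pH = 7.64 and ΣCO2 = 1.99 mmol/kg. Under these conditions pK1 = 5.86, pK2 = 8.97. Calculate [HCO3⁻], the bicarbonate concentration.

α₁ = 1 / (1 + [H⁺]/K1 + K2/[H⁺]) = 1 / (1 + 10^-1.78 + 10^-1.33)
   = 1 / (1 + 0.016596 + 0.046774) = 1/1.0634 = 0.9404
[HCO3⁻] = α₁ × DIC = 0.9404 × 1.99 = 1.87 mmol/kg

[HCO3⁻] = 1.87 mmol/kg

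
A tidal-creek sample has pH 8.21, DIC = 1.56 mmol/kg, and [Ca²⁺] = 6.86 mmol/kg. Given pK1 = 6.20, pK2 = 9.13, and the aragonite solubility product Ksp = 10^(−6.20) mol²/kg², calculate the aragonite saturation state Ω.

α₂ = 1 / (1 + [H⁺]/K2 + [H⁺]²/(K1K2)) = 1 / (1 + 10^+0.92 + 10^-1.09)
   = 1 / (1 + 8.3176 + 0.081283) = 1/9.3989 = 0.1064
[CO3²⁻] = α₂ × DIC = 0.1064 × 1.56 = 0.1660 mmol/kg
Ksp = 10^(−6.20) = 6.310×10^-7
Ω = [Ca²⁺][CO3²⁻]/Ksp = (6.86×10^-3)(1.660×10^-4) / 6.310×10^-7 = 1.80

Ω = 1.80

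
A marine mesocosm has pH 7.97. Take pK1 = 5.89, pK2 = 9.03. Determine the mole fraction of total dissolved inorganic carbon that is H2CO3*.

α₀ = 1 / (1 + K1/[H⁺] + K1K2/[H⁺]²) = 1 / (1 + 10^+2.08 + 10^+1.02)
   = 1 / (1 + 120.23 + 10.471) = 1/131.70 = 0.007593

α₀ = 0.00759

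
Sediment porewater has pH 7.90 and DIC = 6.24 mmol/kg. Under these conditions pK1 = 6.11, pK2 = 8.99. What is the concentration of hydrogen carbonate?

[HCO3⁻] = 5.69 mmol/kg

α₁ = 1 / (1 + [H⁺]/K1 + K2/[H⁺]) = 1 / (1 + 10^-1.79 + 10^-1.09)
   = 1 / (1 + 0.016218 + 0.081283) = 1/1.0975 = 0.9112
[HCO3⁻] = α₁ × DIC = 0.9112 × 6.24 = 5.69 mmol/kg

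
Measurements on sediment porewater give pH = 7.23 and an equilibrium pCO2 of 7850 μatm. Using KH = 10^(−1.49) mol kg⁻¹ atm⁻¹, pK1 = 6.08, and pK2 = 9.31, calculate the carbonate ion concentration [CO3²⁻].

[CO2*] = KH · pCO2 = 10^(−1.49) × 7850×10^-6 = 2.540×10^-4 mol/kg
α₀ = 1/(1 + K1/[H⁺] + K1K2/[H⁺]²) = 1/(1 + 10^+1.15 + 10^-0.93) = 0.06560
DIC = [CO2*]/α₀ = 2.540×10^-4 / 0.06560 = 3.872 mmol/kg
[CO3²⁻] = α₂·DIC; α₂ = 0.007708, so [CO3²⁻] = 0.007708 × 3.872 = 0.0298 mmol/kg

[CO3²⁻] = 0.0298 mmol/kg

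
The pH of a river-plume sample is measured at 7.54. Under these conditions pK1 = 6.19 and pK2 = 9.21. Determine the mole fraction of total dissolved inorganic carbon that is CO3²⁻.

α₂ = 0.0201

α₂ = 1 / (1 + [H⁺]/K2 + [H⁺]²/(K1K2)) = 1 / (1 + 10^+1.67 + 10^+0.32)
   = 1 / (1 + 46.774 + 2.0893) = 1/49.863 = 0.02006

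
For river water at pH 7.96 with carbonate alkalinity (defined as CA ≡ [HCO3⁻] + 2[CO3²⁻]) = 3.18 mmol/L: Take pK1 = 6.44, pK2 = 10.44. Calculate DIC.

DIC = 3.26 mmol/L

CA = [HCO3⁻] + 2[CO3²⁻] = (α₁ + 2α₂)·DIC
At pH 7.96: [H⁺]/K1 = 10^-1.52 = 0.030200, K2/[H⁺] = 10^-2.48 = 0.0033113
α₁ = 1/(1 + 0.030200 + 0.0033113) = 1/1.0335 = 0.9676; α₂ = α₁·K2/[H⁺] = 0.003204
α₁ + 2α₂ = 0.9740
DIC = CA / (α₁ + 2α₂) = 3.18 / 0.9740 = 3.26 mmol/L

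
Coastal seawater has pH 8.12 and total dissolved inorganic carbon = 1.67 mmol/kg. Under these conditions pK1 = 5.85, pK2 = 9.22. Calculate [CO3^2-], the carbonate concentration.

[CO3²⁻] = 0.122 mmol/kg

α₂ = 1 / (1 + [H⁺]/K2 + [H⁺]²/(K1K2)) = 1 / (1 + 10^+1.10 + 10^-1.17)
   = 1 / (1 + 12.589 + 0.067608) = 1/13.657 = 0.07322
[CO3²⁻] = α₂ × DIC = 0.07322 × 1.67 = 0.122 mmol/kg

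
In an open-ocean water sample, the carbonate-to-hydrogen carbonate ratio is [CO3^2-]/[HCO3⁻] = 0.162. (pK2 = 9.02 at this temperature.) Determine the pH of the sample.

From K2 = [H⁺][CO3^2-]/[HCO3⁻]:  pH = pK2 + log₁₀([CO3^2-]/[HCO3⁻])
log₁₀(0.162) = -0.790
pH = 9.02 + (-0.790) = 8.23

pH = 8.23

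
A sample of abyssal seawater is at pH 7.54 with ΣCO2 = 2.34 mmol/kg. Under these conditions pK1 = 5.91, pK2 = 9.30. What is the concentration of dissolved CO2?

[CO2*] = 0.0527 mmol/kg

α₀ = 1 / (1 + K1/[H⁺] + K1K2/[H⁺]²) = 1 / (1 + 10^+1.63 + 10^-0.13)
   = 1 / (1 + 42.658 + 0.74131) = 1/44.399 = 0.02252
[CO2*] = α₀ × DIC = 0.02252 × 2.34 = 0.0527 mmol/kg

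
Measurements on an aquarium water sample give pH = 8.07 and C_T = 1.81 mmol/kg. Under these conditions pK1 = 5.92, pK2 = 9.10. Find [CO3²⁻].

[CO3²⁻] = 0.154 mmol/kg

α₂ = 1 / (1 + [H⁺]/K2 + [H⁺]²/(K1K2)) = 1 / (1 + 10^+1.03 + 10^-1.12)
   = 1 / (1 + 10.715 + 0.075858) = 1/11.791 = 0.08481
[CO3²⁻] = α₂ × DIC = 0.08481 × 1.81 = 0.154 mmol/kg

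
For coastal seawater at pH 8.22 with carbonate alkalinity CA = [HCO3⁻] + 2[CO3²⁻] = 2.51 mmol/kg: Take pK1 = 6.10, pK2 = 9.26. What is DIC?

DIC = 2.33 mmol/kg

CA = [HCO3⁻] + 2[CO3²⁻] = (α₁ + 2α₂)·DIC
At pH 8.22: [H⁺]/K1 = 10^-2.12 = 0.0075858, K2/[H⁺] = 10^-1.04 = 0.091201
α₁ = 1/(1 + 0.0075858 + 0.091201) = 1/1.0988 = 0.9101; α₂ = α₁·K2/[H⁺] = 0.08300
α₁ + 2α₂ = 1.0761
DIC = CA / (α₁ + 2α₂) = 2.51 / 1.0761 = 2.33 mmol/kg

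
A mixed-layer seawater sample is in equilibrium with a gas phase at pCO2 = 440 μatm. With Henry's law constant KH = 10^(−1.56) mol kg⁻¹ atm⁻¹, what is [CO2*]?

KH = 10^(−1.56) = 2.754×10^-2 mol kg⁻¹ atm⁻¹
[CO2*] = KH · pCO2 = 2.754×10^-2 × 440×10^-6 atm = 1.21×10^-5 mol/kg

[CO2*] = 12.1 μmol/kg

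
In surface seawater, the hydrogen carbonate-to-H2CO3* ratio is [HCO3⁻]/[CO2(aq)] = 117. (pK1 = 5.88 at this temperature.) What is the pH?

pH = 7.95

From K1 = [H⁺][HCO3⁻]/[CO2(aq)]:  pH = pK1 + log₁₀([HCO3⁻]/[CO2(aq)])
log₁₀(117) = +2.068
pH = 5.88 + (+2.068) = 7.95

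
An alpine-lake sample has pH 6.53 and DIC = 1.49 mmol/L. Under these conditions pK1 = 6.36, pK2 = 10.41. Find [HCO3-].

[HCO3⁻] = 0.889 mmol/L

α₁ = 1 / (1 + [H⁺]/K1 + K2/[H⁺]) = 1 / (1 + 10^-0.17 + 10^-3.88)
   = 1 / (1 + 0.67608 + 0.00013183) = 1/1.6762 = 0.5966
[HCO3⁻] = α₁ × DIC = 0.5966 × 1.49 = 0.889 mmol/L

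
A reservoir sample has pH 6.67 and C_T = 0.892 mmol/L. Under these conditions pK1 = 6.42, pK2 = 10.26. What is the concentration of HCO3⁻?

α₁ = 1 / (1 + [H⁺]/K1 + K2/[H⁺]) = 1 / (1 + 10^-0.25 + 10^-3.59)
   = 1 / (1 + 0.56234 + 0.00025704) = 1/1.5626 = 0.6400
[HCO3⁻] = α₁ × DIC = 0.6400 × 0.892 = 0.571 mmol/L

[HCO3⁻] = 0.571 mmol/L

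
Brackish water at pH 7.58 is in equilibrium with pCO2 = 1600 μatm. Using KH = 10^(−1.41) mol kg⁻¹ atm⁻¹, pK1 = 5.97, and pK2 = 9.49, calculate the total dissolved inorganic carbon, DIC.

DIC = 2.63 mmol/kg

[CO2*] = KH · pCO2 = 10^(−1.41) × 1600×10^-6 = 6.225×10^-5 mol/kg
α₀ = 1/(1 + K1/[H⁺] + K1K2/[H⁺]²) = 1/(1 + 10^+1.61 + 10^-0.30) = 0.02367
DIC = [CO2*]/α₀ = 6.225×10^-5 / 0.02367 = 2.63 mmol/kg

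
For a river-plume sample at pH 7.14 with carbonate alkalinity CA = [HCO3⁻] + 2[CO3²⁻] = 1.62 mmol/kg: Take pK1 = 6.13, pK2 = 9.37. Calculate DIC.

DIC = 1.77 mmol/kg

CA = [HCO3⁻] + 2[CO3²⁻] = (α₁ + 2α₂)·DIC
At pH 7.14: [H⁺]/K1 = 10^-1.01 = 0.097724, K2/[H⁺] = 10^-2.23 = 0.0058884
α₁ = 1/(1 + 0.097724 + 0.0058884) = 1/1.1036 = 0.9061; α₂ = α₁·K2/[H⁺] = 0.005336
α₁ + 2α₂ = 0.9168
DIC = CA / (α₁ + 2α₂) = 1.62 / 0.9168 = 1.77 mmol/kg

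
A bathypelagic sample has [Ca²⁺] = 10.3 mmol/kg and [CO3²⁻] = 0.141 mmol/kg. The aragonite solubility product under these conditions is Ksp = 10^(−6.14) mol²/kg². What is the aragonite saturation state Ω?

Ω = 2.00

Ksp = 10^(−6.14) = 7.244×10^-7
Ω = [Ca²⁺][CO3²⁻]/Ksp = (10.3×10^-3)(0.141×10^-3) / 7.244×10^-7 = 2.00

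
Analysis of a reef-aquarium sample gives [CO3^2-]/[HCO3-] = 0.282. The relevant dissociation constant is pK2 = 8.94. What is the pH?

pH = 8.39

From K2 = [H⁺][CO3^2-]/[HCO3-]:  pH = pK2 + log₁₀([CO3^2-]/[HCO3-])
log₁₀(0.282) = -0.550
pH = 8.94 + (-0.550) = 8.39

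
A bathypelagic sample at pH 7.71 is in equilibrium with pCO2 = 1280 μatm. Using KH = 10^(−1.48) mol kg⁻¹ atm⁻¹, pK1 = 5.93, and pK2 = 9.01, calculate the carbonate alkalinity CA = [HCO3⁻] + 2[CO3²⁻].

CA = 2.81 mmol/kg

[CO2*] = KH · pCO2 = 10^(−1.48) × 1280×10^-6 = 4.238×10^-5 mol/kg
α₀ = 1/(1 + K1/[H⁺] + K1K2/[H⁺]²) = 1/(1 + 10^+1.78 + 10^+0.48) = 0.01556
DIC = [CO2*]/α₀ = 4.238×10^-5 / 0.01556 = 2.724 mmol/kg
CA = (α₁ + 2α₂)·DIC = (0.9375 + 2×0.04698) × 2.724 = 2.81 mmol/kg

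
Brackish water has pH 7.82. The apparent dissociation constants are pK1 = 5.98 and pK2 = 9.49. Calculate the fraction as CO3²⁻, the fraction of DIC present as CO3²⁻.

α₂ = 0.0206

α₂ = 1 / (1 + [H⁺]/K2 + [H⁺]²/(K1K2)) = 1 / (1 + 10^+1.67 + 10^-0.17)
   = 1 / (1 + 46.774 + 0.67608) = 1/48.450 = 0.02064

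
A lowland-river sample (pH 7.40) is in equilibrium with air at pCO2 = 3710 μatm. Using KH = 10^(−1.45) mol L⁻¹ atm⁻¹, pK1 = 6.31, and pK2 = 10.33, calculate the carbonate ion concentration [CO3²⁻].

[CO3²⁻] = 1.90 μmol/L

[CO2*] = KH · pCO2 = 10^(−1.45) × 3710×10^-6 = 1.316×10^-4 mol/L
α₀ = 1/(1 + K1/[H⁺] + K1K2/[H⁺]²) = 1/(1 + 10^+1.09 + 10^-1.84) = 0.07509
DIC = [CO2*]/α₀ = 1.316×10^-4 / 0.07509 = 1.753 mmol/L
[CO3²⁻] = α₂·DIC; α₂ = 0.001085, so [CO3²⁻] = 0.001085 × 1.753 = 0.00190 mmol/L = 1.90 μmol/L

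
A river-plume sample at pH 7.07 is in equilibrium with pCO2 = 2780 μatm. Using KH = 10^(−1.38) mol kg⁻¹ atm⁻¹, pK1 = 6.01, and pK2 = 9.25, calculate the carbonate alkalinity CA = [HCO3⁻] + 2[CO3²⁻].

[CO2*] = KH · pCO2 = 10^(−1.38) × 2780×10^-6 = 1.159×10^-4 mol/kg
α₀ = 1/(1 + K1/[H⁺] + K1K2/[H⁺]²) = 1/(1 + 10^+1.06 + 10^-1.12) = 0.07963
DIC = [CO2*]/α₀ = 1.159×10^-4 / 0.07963 = 1.455 mmol/kg
CA = (α₁ + 2α₂)·DIC = (0.9143 + 2×0.006041) × 1.455 = 1.35 mmol/kg

CA = 1.35 mmol/kg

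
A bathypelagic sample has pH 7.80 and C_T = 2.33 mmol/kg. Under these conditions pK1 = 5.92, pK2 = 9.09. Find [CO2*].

[CO2*] = 0.0289 mmol/kg

α₀ = 1 / (1 + K1/[H⁺] + K1K2/[H⁺]²) = 1 / (1 + 10^+1.88 + 10^+0.59)
   = 1 / (1 + 75.858 + 3.8905) = 1/80.748 = 0.01238
[CO2*] = α₀ × DIC = 0.01238 × 2.33 = 0.0289 mmol/kg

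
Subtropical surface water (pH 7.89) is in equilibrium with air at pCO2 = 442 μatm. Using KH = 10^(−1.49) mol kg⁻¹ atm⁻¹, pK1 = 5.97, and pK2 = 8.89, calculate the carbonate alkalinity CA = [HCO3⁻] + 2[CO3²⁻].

[CO2*] = KH · pCO2 = 10^(−1.49) × 442×10^-6 = 1.430×10^-5 mol/kg
α₀ = 1/(1 + K1/[H⁺] + K1K2/[H⁺]²) = 1/(1 + 10^+1.92 + 10^+0.92) = 0.01081
DIC = [CO2*]/α₀ = 1.430×10^-5 / 0.01081 = 1.323 mmol/kg
CA = (α₁ + 2α₂)·DIC = (0.8993 + 2×0.08993) × 1.323 = 1.43 mmol/kg

CA = 1.43 mmol/kg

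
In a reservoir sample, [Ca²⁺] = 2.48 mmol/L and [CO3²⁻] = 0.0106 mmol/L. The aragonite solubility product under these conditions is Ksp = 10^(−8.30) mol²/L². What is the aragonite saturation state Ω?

Ω = 5.25

Ksp = 10^(−8.30) = 5.012×10^-9
Ω = [Ca²⁺][CO3²⁻]/Ksp = (2.48×10^-3)(0.0106×10^-3) / 5.012×10^-9 = 5.25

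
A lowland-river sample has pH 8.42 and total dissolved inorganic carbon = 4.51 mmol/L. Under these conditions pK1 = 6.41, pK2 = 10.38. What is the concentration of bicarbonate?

[HCO3⁻] = 4.42 mmol/L

α₁ = 1 / (1 + [H⁺]/K1 + K2/[H⁺]) = 1 / (1 + 10^-2.01 + 10^-1.96)
   = 1 / (1 + 0.0097724 + 0.010965) = 1/1.0207 = 0.9797
[HCO3⁻] = α₁ × DIC = 0.9797 × 4.51 = 4.42 mmol/L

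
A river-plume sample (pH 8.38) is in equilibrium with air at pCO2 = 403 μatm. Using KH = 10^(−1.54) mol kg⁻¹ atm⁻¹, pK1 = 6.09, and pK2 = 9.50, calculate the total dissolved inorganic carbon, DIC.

DIC = 2.45 mmol/kg

[CO2*] = KH · pCO2 = 10^(−1.54) × 403×10^-6 = 1.162×10^-5 mol/kg
α₀ = 1/(1 + K1/[H⁺] + K1K2/[H⁺]²) = 1/(1 + 10^+2.29 + 10^+1.17) = 0.004744
DIC = [CO2*]/α₀ = 1.162×10^-5 / 0.004744 = 2.45 mmol/kg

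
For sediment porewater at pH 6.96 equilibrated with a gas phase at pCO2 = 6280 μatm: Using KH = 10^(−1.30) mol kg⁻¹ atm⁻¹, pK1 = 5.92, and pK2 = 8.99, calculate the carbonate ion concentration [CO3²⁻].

[CO3²⁻] = 0.0322 mmol/kg

[CO2*] = KH · pCO2 = 10^(−1.30) × 6280×10^-6 = 3.147×10^-4 mol/kg
α₀ = 1/(1 + K1/[H⁺] + K1K2/[H⁺]²) = 1/(1 + 10^+1.04 + 10^-0.99) = 0.08287
DIC = [CO2*]/α₀ = 3.147×10^-4 / 0.08287 = 3.798 mmol/kg
[CO3²⁻] = α₂·DIC; α₂ = 0.008480, so [CO3²⁻] = 0.008480 × 3.798 = 0.0322 mmol/kg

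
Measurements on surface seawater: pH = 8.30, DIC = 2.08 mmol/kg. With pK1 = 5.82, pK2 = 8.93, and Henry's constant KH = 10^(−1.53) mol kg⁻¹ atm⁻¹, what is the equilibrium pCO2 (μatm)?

α₀ = 1 / (1 + K1/[H⁺] + K1K2/[H⁺]²) = 1 / (1 + 10^+2.48 + 10^+1.85)
   = 1 / (1 + 302.00 + 70.795) = 1/373.79 = 0.002675
[CO2*] = α₀ × DIC = 0.002675 × 2.08 = 0.005565 mmol/kg = 5.565 μmol/kg
pCO2 = [CO2*]/KH = 5.565×10^-6 / 2.951×10^-2 = 189 μatm

pCO2 = 189 μatm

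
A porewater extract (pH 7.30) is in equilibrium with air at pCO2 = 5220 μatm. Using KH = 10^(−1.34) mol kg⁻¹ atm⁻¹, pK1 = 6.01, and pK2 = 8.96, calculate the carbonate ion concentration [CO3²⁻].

[CO3²⁻] = 0.102 mmol/kg

[CO2*] = KH · pCO2 = 10^(−1.34) × 5220×10^-6 = 2.386×10^-4 mol/kg
α₀ = 1/(1 + K1/[H⁺] + K1K2/[H⁺]²) = 1/(1 + 10^+1.29 + 10^-0.37) = 0.04779
DIC = [CO2*]/α₀ = 2.386×10^-4 / 0.04779 = 4.993 mmol/kg
[CO3²⁻] = α₂·DIC; α₂ = 0.02039, so [CO3²⁻] = 0.02039 × 4.993 = 0.102 mmol/kg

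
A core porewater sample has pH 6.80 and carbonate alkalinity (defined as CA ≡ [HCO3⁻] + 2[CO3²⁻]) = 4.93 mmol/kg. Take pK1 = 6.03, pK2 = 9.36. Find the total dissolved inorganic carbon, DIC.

CA = [HCO3⁻] + 2[CO3²⁻] = (α₁ + 2α₂)·DIC
At pH 6.80: [H⁺]/K1 = 10^-0.77 = 0.16982, K2/[H⁺] = 10^-2.56 = 0.0027542
α₁ = 1/(1 + 0.16982 + 0.0027542) = 1/1.1726 = 0.8528; α₂ = α₁·K2/[H⁺] = 0.002349
α₁ + 2α₂ = 0.8575
DIC = CA / (α₁ + 2α₂) = 4.93 / 0.8575 = 5.75 mmol/kg

DIC = 5.75 mmol/kg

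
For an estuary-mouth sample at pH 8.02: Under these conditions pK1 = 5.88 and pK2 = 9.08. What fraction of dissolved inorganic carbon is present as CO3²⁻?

α₂ = 0.0796

α₂ = 1 / (1 + [H⁺]/K2 + [H⁺]²/(K1K2)) = 1 / (1 + 10^+1.06 + 10^-1.08)
   = 1 / (1 + 11.482 + 0.083176) = 1/12.565 = 0.07959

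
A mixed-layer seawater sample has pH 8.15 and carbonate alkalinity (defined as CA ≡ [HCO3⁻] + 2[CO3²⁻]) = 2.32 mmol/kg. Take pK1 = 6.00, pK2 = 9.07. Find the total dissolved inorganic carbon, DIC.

CA = [HCO3⁻] + 2[CO3²⁻] = (α₁ + 2α₂)·DIC
At pH 8.15: [H⁺]/K1 = 10^-2.15 = 0.0070795, K2/[H⁺] = 10^-0.92 = 0.12023
α₁ = 1/(1 + 0.0070795 + 0.12023) = 1/1.1273 = 0.8871; α₂ = α₁·K2/[H⁺] = 0.1066
α₁ + 2α₂ = 1.1004
DIC = CA / (α₁ + 2α₂) = 2.32 / 1.1004 = 2.11 mmol/kg

DIC = 2.11 mmol/kg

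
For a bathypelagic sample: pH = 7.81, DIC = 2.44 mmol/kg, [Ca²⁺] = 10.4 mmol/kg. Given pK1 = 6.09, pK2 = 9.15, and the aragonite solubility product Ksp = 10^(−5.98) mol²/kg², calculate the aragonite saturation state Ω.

α₂ = 1 / (1 + [H⁺]/K2 + [H⁺]²/(K1K2)) = 1 / (1 + 10^+1.34 + 10^-0.38)
   = 1 / (1 + 21.878 + 0.41687) = 1/23.294 = 0.04293
[CO3²⁻] = α₂ × DIC = 0.04293 × 2.44 = 0.1047 mmol/kg
Ksp = 10^(−5.98) = 1.047×10^-6
Ω = [Ca²⁺][CO3²⁻]/Ksp = (10.4×10^-3)(1.047×10^-4) / 1.047×10^-6 = 1.04

Ω = 1.04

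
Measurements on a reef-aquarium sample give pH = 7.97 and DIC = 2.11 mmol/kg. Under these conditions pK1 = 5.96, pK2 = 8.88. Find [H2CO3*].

α₀ = 1 / (1 + K1/[H⁺] + K1K2/[H⁺]²) = 1 / (1 + 10^+2.01 + 10^+1.10)
   = 1 / (1 + 102.33 + 12.589) = 1/115.92 = 0.008627
[CO2*] = α₀ × DIC = 0.008627 × 2.11 = 0.0182 mmol/kg = 18.2 μmol/kg

[CO2*] = 18.2 μmol/kg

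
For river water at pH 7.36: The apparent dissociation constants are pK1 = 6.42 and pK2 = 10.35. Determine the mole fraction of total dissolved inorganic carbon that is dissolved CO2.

α₀ = 1 / (1 + K1/[H⁺] + K1K2/[H⁺]²) = 1 / (1 + 10^+0.94 + 10^-2.05)
   = 1 / (1 + 8.7096 + 0.0089125) = 1/9.7185 = 0.1029

α₀ = 0.103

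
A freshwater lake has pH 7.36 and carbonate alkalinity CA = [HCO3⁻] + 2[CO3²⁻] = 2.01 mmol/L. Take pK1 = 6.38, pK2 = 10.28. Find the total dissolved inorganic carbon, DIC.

CA = [HCO3⁻] + 2[CO3²⁻] = (α₁ + 2α₂)·DIC
At pH 7.36: [H⁺]/K1 = 10^-0.98 = 0.10471, K2/[H⁺] = 10^-2.92 = 0.0012023
α₁ = 1/(1 + 0.10471 + 0.0012023) = 1/1.1059 = 0.9042; α₂ = α₁·K2/[H⁺] = 0.001087
α₁ + 2α₂ = 0.9064
DIC = CA / (α₁ + 2α₂) = 2.01 / 0.9064 = 2.22 mmol/L

DIC = 2.22 mmol/L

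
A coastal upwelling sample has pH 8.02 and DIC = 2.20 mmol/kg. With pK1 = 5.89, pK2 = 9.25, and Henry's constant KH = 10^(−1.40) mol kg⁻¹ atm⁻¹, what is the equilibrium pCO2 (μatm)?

pCO2 = 384 μatm

α₀ = 1 / (1 + K1/[H⁺] + K1K2/[H⁺]²) = 1 / (1 + 10^+2.13 + 10^+0.90)
   = 1 / (1 + 134.90 + 7.9433) = 1/143.84 = 0.006952
[CO2*] = α₀ × DIC = 0.006952 × 2.20 = 0.01529 mmol/kg = 15.29 μmol/kg
pCO2 = [CO2*]/KH = 1.529×10^-5 / 3.981×10^-2 = 384 μatm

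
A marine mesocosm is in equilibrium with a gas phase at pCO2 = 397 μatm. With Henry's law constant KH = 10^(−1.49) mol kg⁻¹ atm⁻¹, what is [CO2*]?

KH = 10^(−1.49) = 3.236×10^-2 mol kg⁻¹ atm⁻¹
[CO2*] = KH · pCO2 = 3.236×10^-2 × 397×10^-6 atm = 1.28×10^-5 mol/kg

[CO2*] = 12.8 μmol/kg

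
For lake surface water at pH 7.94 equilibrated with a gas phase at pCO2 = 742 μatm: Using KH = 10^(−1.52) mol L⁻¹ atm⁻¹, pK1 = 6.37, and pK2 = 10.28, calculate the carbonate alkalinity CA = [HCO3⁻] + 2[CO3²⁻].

[CO2*] = KH · pCO2 = 10^(−1.52) × 742×10^-6 = 2.241×10^-5 mol/L
α₀ = 1/(1 + K1/[H⁺] + K1K2/[H⁺]²) = 1/(1 + 10^+1.57 + 10^-0.77) = 0.02609
DIC = [CO2*]/α₀ = 2.241×10^-5 / 0.02609 = 0.8588 mmol/L
CA = (α₁ + 2α₂)·DIC = (0.9695 + 2×0.004431) × 0.8588 = 0.840 mmol/L

CA = 0.840 mmol/L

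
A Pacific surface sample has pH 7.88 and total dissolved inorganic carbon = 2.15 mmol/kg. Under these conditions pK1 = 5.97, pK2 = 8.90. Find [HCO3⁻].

α₁ = 1 / (1 + [H⁺]/K1 + K2/[H⁺]) = 1 / (1 + 10^-1.91 + 10^-1.02)
   = 1 / (1 + 0.012303 + 0.095499) = 1/1.1078 = 0.9027
[HCO3⁻] = α₁ × DIC = 0.9027 × 2.15 = 1.94 mmol/kg

[HCO3⁻] = 1.94 mmol/kg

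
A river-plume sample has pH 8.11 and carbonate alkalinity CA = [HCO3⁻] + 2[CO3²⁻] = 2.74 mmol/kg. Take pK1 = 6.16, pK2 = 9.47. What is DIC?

DIC = 2.66 mmol/kg

CA = [HCO3⁻] + 2[CO3²⁻] = (α₁ + 2α₂)·DIC
At pH 8.11: [H⁺]/K1 = 10^-1.95 = 0.011220, K2/[H⁺] = 10^-1.36 = 0.043652
α₁ = 1/(1 + 0.011220 + 0.043652) = 1/1.0549 = 0.9480; α₂ = α₁·K2/[H⁺] = 0.04138
α₁ + 2α₂ = 1.0307
DIC = CA / (α₁ + 2α₂) = 2.74 / 1.0307 = 2.66 mmol/kg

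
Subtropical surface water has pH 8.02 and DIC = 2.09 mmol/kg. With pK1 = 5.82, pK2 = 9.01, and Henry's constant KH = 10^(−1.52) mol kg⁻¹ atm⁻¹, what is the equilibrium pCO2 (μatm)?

α₀ = 1 / (1 + K1/[H⁺] + K1K2/[H⁺]²) = 1 / (1 + 10^+2.20 + 10^+1.21)
   = 1 / (1 + 158.49 + 16.218) = 1/175.71 = 0.005691
[CO2*] = α₀ × DIC = 0.005691 × 2.09 = 0.01189 mmol/kg = 11.89 μmol/kg
pCO2 = [CO2*]/KH = 1.189×10^-5 / 3.020×10^-2 = 394 μatm

pCO2 = 394 μatm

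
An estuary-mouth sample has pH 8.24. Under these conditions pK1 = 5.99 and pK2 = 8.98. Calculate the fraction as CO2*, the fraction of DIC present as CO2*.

α₀ = 0.00474

α₀ = 1 / (1 + K1/[H⁺] + K1K2/[H⁺]²) = 1 / (1 + 10^+2.25 + 10^+1.51)
   = 1 / (1 + 177.83 + 32.359) = 1/211.19 = 0.004735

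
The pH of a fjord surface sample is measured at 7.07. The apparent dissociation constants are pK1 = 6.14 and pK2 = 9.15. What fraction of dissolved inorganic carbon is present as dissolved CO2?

α₀ = 1 / (1 + K1/[H⁺] + K1K2/[H⁺]²) = 1 / (1 + 10^+0.93 + 10^-1.15)
   = 1 / (1 + 8.5114 + 0.070795) = 1/9.5822 = 0.1044

α₀ = 0.104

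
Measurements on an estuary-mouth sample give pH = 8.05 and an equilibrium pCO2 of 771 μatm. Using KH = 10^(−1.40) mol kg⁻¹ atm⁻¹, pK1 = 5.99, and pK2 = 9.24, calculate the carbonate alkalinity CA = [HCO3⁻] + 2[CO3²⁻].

CA = 3.98 mmol/kg

[CO2*] = KH · pCO2 = 10^(−1.40) × 771×10^-6 = 3.069×10^-5 mol/kg
α₀ = 1/(1 + K1/[H⁺] + K1K2/[H⁺]²) = 1/(1 + 10^+2.06 + 10^+0.87) = 0.008115
DIC = [CO2*]/α₀ = 3.069×10^-5 / 0.008115 = 3.782 mmol/kg
CA = (α₁ + 2α₂)·DIC = (0.9317 + 2×0.06016) × 3.782 = 3.98 mmol/kg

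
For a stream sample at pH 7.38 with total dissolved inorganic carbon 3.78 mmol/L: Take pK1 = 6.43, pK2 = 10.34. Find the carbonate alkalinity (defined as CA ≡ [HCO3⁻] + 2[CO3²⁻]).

CA = 3.40 mmol/L

CA = [HCO3⁻] + 2[CO3²⁻] = (α₁ + 2α₂)·DIC
At pH 7.38: [H⁺]/K1 = 10^-0.95 = 0.11220, K2/[H⁺] = 10^-2.96 = 0.0010965
α₁ = 1/(1 + 0.11220 + 0.0010965) = 1/1.1133 = 0.8982; α₂ = α₁·K2/[H⁺] = 0.0009849
α₁ + 2α₂ = 0.9002
CA = 0.9002 × 3.78 = 3.40 mmol/L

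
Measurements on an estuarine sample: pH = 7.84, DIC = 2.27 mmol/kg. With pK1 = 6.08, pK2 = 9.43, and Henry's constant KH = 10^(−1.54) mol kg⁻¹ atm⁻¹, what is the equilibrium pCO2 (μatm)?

α₀ = 1 / (1 + K1/[H⁺] + K1K2/[H⁺]²) = 1 / (1 + 10^+1.76 + 10^+0.17)
   = 1 / (1 + 57.544 + 1.4791) = 1/60.023 = 0.01666
[CO2*] = α₀ × DIC = 0.01666 × 2.27 = 0.03782 mmol/kg
pCO2 = [CO2*]/KH = 3.782×10^-5 / 2.884×10^-2 = 1310 μatm

pCO2 = 1310 μatm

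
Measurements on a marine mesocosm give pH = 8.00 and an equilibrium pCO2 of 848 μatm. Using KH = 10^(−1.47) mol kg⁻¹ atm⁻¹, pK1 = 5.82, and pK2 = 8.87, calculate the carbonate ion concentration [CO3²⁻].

[CO3²⁻] = 0.587 mmol/kg

[CO2*] = KH · pCO2 = 10^(−1.47) × 848×10^-6 = 2.873×10^-5 mol/kg
α₀ = 1/(1 + K1/[H⁺] + K1K2/[H⁺]²) = 1/(1 + 10^+2.18 + 10^+1.31) = 0.005788
DIC = [CO2*]/α₀ = 2.873×10^-5 / 0.005788 = 4.964 mmol/kg
[CO3²⁻] = α₂·DIC; α₂ = 0.1182, so [CO3²⁻] = 0.1182 × 4.964 = 0.587 mmol/kg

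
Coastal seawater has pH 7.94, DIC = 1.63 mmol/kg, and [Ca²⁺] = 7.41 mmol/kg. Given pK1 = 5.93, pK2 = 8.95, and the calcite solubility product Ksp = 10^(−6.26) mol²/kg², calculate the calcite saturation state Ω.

α₂ = 1 / (1 + [H⁺]/K2 + [H⁺]²/(K1K2)) = 1 / (1 + 10^+1.01 + 10^-1.00)
   = 1 / (1 + 10.233 + 0.10000) = 1/11.333 = 0.08824
[CO3²⁻] = α₂ × DIC = 0.08824 × 1.63 = 0.1438 mmol/kg
Ksp = 10^(−6.26) = 5.495×10^-7
Ω = [Ca²⁺][CO3²⁻]/Ksp = (7.41×10^-3)(1.438×10^-4) / 5.495×10^-7 = 1.94

Ω = 1.94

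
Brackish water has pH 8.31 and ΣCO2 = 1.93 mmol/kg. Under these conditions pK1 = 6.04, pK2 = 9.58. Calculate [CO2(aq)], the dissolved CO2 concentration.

α₀ = 1 / (1 + K1/[H⁺] + K1K2/[H⁺]²) = 1 / (1 + 10^+2.27 + 10^+1.00)
   = 1 / (1 + 186.21 + 10.000) = 1/197.21 = 0.005071
[CO2*] = α₀ × DIC = 0.005071 × 1.93 = 0.00979 mmol/kg = 9.79 μmol/kg

[CO2*] = 9.79 μmol/kg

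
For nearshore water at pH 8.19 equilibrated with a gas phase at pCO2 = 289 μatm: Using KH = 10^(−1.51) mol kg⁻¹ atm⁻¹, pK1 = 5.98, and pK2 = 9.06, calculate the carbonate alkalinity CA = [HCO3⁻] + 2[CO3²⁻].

CA = 1.84 mmol/kg

[CO2*] = KH · pCO2 = 10^(−1.51) × 289×10^-6 = 8.931×10^-6 mol/kg
α₀ = 1/(1 + K1/[H⁺] + K1K2/[H⁺]²) = 1/(1 + 10^+2.21 + 10^+1.34) = 0.005404
DIC = [CO2*]/α₀ = 8.931×10^-6 / 0.005404 = 1.653 mmol/kg
CA = (α₁ + 2α₂)·DIC = (0.8764 + 2×0.1182) × 1.653 = 1.84 mmol/kg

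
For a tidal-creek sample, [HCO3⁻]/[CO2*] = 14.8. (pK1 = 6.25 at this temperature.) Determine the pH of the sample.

pH = 7.42

From K1 = [H⁺][HCO3⁻]/[CO2*]:  pH = pK1 + log₁₀([HCO3⁻]/[CO2*])
log₁₀(14.8) = +1.170
pH = 6.25 + (+1.170) = 7.42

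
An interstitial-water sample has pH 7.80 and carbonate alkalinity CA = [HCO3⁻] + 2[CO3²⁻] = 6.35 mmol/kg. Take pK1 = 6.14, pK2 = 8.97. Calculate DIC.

CA = [HCO3⁻] + 2[CO3²⁻] = (α₁ + 2α₂)·DIC
At pH 7.80: [H⁺]/K1 = 10^-1.66 = 0.021878, K2/[H⁺] = 10^-1.17 = 0.067608
α₁ = 1/(1 + 0.021878 + 0.067608) = 1/1.0895 = 0.9179; α₂ = α₁·K2/[H⁺] = 0.06206
α₁ + 2α₂ = 1.0420
DIC = CA / (α₁ + 2α₂) = 6.35 / 1.0420 = 6.09 mmol/kg

DIC = 6.09 mmol/kg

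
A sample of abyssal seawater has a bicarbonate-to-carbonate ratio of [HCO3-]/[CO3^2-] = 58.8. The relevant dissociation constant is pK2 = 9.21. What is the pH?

pH = 7.44

From K2 = [H⁺][CO3^2-]/[HCO3-]:  pH = pK2 − log₁₀([HCO3-]/[CO3^2-])
log₁₀(58.8) = +1.769
pH = 9.21 − (+1.769) = 7.44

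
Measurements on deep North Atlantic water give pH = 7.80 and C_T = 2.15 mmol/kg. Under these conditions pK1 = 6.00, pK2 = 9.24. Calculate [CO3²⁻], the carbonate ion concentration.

α₂ = 1 / (1 + [H⁺]/K2 + [H⁺]²/(K1K2)) = 1 / (1 + 10^+1.44 + 10^-0.36)
   = 1 / (1 + 27.542 + 0.43652) = 1/28.979 = 0.03451
[CO3²⁻] = α₂ × DIC = 0.03451 × 2.15 = 0.0742 mmol/kg

[CO3²⁻] = 0.0742 mmol/kg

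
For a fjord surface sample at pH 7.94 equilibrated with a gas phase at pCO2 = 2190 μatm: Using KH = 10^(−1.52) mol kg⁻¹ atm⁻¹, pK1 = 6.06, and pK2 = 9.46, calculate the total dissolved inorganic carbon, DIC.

[CO2*] = KH · pCO2 = 10^(−1.52) × 2190×10^-6 = 6.614×10^-5 mol/kg
α₀ = 1/(1 + K1/[H⁺] + K1K2/[H⁺]²) = 1/(1 + 10^+1.88 + 10^+0.36) = 0.01263
DIC = [CO2*]/α₀ = 6.614×10^-5 / 0.01263 = 5.23 mmol/kg

DIC = 5.23 mmol/kg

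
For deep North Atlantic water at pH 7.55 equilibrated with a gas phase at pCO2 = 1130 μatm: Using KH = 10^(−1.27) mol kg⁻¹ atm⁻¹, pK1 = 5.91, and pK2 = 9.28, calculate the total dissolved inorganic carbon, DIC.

[CO2*] = KH · pCO2 = 10^(−1.27) × 1130×10^-6 = 6.068×10^-5 mol/kg
α₀ = 1/(1 + K1/[H⁺] + K1K2/[H⁺]²) = 1/(1 + 10^+1.64 + 10^-0.09) = 0.02200
DIC = [CO2*]/α₀ = 6.068×10^-5 / 0.02200 = 2.76 mmol/kg

DIC = 2.76 mmol/kg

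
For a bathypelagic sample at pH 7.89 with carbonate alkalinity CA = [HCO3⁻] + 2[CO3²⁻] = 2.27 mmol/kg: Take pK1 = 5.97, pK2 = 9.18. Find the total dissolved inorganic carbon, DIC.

CA = [HCO3⁻] + 2[CO3²⁻] = (α₁ + 2α₂)·DIC
At pH 7.89: [H⁺]/K1 = 10^-1.92 = 0.012023, K2/[H⁺] = 10^-1.29 = 0.051286
α₁ = 1/(1 + 0.012023 + 0.051286) = 1/1.0633 = 0.9405; α₂ = α₁·K2/[H⁺] = 0.04823
α₁ + 2α₂ = 1.0369
DIC = CA / (α₁ + 2α₂) = 2.27 / 1.0369 = 2.19 mmol/kg

DIC = 2.19 mmol/kg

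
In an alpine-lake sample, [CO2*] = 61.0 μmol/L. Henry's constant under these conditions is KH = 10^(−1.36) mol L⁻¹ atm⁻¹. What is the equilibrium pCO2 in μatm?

pCO2 = 1400 μatm

KH = 10^(−1.36) = 4.365×10^-2 mol L⁻¹ atm⁻¹
pCO2 = [CO2*]/KH = 61.0×10^-6 / 4.365×10^-2 = 1.40×10^-3 atm = 1400 μatm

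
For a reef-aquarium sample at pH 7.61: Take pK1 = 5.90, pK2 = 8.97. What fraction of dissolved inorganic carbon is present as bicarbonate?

α₁ = 0.941

α₁ = 1 / (1 + [H⁺]/K1 + K2/[H⁺]) = 1 / (1 + 10^-1.71 + 10^-1.36)
   = 1 / (1 + 0.019498 + 0.043652) = 1/1.0632 = 0.9406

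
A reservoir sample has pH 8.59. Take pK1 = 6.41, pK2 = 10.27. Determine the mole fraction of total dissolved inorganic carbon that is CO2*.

α₀ = 0.00643

α₀ = 1 / (1 + K1/[H⁺] + K1K2/[H⁺]²) = 1 / (1 + 10^+2.18 + 10^+0.50)
   = 1 / (1 + 151.36 + 3.1623) = 1/155.52 = 0.006430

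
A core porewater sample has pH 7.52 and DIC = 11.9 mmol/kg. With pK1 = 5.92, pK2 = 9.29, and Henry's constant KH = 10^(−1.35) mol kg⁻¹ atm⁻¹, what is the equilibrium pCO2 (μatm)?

pCO2 = 6420 μatm

α₀ = 1 / (1 + K1/[H⁺] + K1K2/[H⁺]²) = 1 / (1 + 10^+1.60 + 10^-0.17)
   = 1 / (1 + 39.811 + 0.67608) = 1/41.487 = 0.02410
[CO2*] = α₀ × DIC = 0.02410 × 11.9 = 0.2868 mmol/kg
pCO2 = [CO2*]/KH = 2.868×10^-4 / 4.467×10^-2 = 6420 μatm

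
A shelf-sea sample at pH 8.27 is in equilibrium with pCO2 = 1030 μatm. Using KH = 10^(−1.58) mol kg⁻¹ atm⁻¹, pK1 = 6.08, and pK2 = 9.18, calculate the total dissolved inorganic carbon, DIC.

[CO2*] = KH · pCO2 = 10^(−1.58) × 1030×10^-6 = 2.709×10^-5 mol/kg
α₀ = 1/(1 + K1/[H⁺] + K1K2/[H⁺]²) = 1/(1 + 10^+2.19 + 10^+1.28) = 0.005716
DIC = [CO2*]/α₀ = 2.709×10^-5 / 0.005716 = 4.74 mmol/kg

DIC = 4.74 mmol/kg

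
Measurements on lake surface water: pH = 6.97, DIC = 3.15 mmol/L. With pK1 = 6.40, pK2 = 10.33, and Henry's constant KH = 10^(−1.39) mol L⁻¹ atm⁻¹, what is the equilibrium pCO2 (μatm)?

pCO2 = 1.64×10^4 μatm

α₀ = 1 / (1 + K1/[H⁺] + K1K2/[H⁺]²) = 1 / (1 + 10^+0.57 + 10^-2.79)
   = 1 / (1 + 3.7154 + 0.0016218) = 1/4.7170 = 0.2120
[CO2*] = α₀ × DIC = 0.2120 × 3.15 = 0.6678 mmol/L
pCO2 = [CO2*]/KH = 6.678×10^-4 / 4.074×10^-2 = 1.64×10^4 μatm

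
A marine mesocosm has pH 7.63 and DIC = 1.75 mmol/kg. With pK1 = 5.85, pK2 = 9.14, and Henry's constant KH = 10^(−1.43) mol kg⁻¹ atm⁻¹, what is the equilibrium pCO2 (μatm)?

pCO2 = 746 μatm

α₀ = 1 / (1 + K1/[H⁺] + K1K2/[H⁺]²) = 1 / (1 + 10^+1.78 + 10^+0.27)
   = 1 / (1 + 60.256 + 1.8621) = 1/63.118 = 0.01584
[CO2*] = α₀ × DIC = 0.01584 × 1.75 = 0.02773 mmol/kg
pCO2 = [CO2*]/KH = 2.773×10^-5 / 3.715×10^-2 = 746 μatm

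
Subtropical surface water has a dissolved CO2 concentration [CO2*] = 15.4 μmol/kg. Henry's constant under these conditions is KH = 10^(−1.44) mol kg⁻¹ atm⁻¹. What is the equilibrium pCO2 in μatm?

KH = 10^(−1.44) = 3.631×10^-2 mol kg⁻¹ atm⁻¹
pCO2 = [CO2*]/KH = 15.4×10^-6 / 3.631×10^-2 = 4.24×10^-4 atm = 424 μatm

pCO2 = 424 μatm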